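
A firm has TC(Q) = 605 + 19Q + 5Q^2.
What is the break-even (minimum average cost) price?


AC(Q) = 605/Q + 19 + 5Q
To minimize: dAC/dQ = -605/Q^2 + 5 = 0
Q^2 = 605/5 = 121
Q* = 11
Min AC = 605/11 + 19 + 5*11
Min AC = 55 + 19 + 55 = 129

129


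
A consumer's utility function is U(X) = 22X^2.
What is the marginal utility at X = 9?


MU = dU/dX = 22*2*X^(2-1)
MU = 44*X^1
At X = 9:
MU = 44 * 9^1
MU = 44 * 9 = 396

396


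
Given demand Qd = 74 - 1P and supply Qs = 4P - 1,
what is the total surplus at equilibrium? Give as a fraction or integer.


Find equilibrium: 74 - 1P = 4P - 1
74 + 1 = 5P
P* = 75/5 = 15
Q* = 4*15 - 1 = 59
Inverse demand: P = 74 - Q/1, so P_max = 74
Inverse supply: P = 1/4 + Q/4, so P_min = 1/4
CS = (1/2) * 59 * (74 - 15) = 3481/2
PS = (1/2) * 59 * (15 - 1/4) = 3481/8
TS = CS + PS = 3481/2 + 3481/8 = 17405/8

17405/8


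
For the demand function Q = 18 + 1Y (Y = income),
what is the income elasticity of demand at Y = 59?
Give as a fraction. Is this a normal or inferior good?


dQ/dY = 1
At Y = 59: Q = 18 + 1*59 = 77
Ey = (dQ/dY)(Y/Q) = 1 * 59 / 77 = 59/77
Since Ey > 0, this is a normal good.

59/77 (normal good)


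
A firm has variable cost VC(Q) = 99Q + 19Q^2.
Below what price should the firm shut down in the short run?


AVC(Q) = VC(Q)/Q = 99 + 19Q
AVC is increasing in Q, so minimum AVC is at Q -> 0+.
Min AVC = 99
The firm should shut down if P < 99.

99


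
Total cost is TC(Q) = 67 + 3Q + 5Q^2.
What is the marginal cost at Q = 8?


MC = dTC/dQ = 3 + 2*5*Q
At Q = 8:
MC = 3 + 10*8
MC = 3 + 80 = 83

83


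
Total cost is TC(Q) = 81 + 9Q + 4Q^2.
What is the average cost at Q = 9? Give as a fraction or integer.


TC(9) = 81 + 9*9 + 4*9^2
TC(9) = 81 + 81 + 324 = 486
AC = TC/Q = 486/9 = 54

54


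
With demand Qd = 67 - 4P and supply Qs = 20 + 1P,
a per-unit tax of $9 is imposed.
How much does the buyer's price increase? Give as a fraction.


With a per-unit tax, the buyer's price increase depends on relative slopes.
Supply slope: d = 1, Demand slope: b = 4
Buyer's price increase = d * tax / (b + d)
= 1 * 9 / (4 + 1)
= 9 / 5 = 9/5

9/5


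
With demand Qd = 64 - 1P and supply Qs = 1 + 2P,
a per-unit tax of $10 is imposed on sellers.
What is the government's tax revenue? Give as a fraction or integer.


With tax on sellers, new supply: Qs' = 1 + 2(P - 10)
= 2P - 19
New equilibrium quantity:
Q_new = 109/3
Tax revenue = tax * Q_new = 10 * 109/3 = 1090/3

1090/3


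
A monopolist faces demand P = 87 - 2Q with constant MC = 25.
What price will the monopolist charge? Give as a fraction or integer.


MR = 87 - 4Q
Set MR = MC: 87 - 4Q = 25
Q* = 31/2
Substitute into demand:
P* = 87 - 2*31/2 = 56

56


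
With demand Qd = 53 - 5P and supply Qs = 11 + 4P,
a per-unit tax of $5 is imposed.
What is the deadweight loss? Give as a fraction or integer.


Pre-tax equilibrium quantity: Q* = 89/3
Post-tax equilibrium quantity: Q_tax = 167/9
Reduction in quantity: Q* - Q_tax = 100/9
DWL = (1/2) * tax * (Q* - Q_tax)
DWL = (1/2) * 5 * 100/9 = 250/9

250/9


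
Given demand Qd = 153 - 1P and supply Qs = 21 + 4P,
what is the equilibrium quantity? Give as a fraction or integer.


First find equilibrium price:
153 - 1P = 21 + 4P
P* = 132/5 = 132/5
Then substitute into demand:
Q* = 153 - 1 * 132/5 = 633/5

633/5


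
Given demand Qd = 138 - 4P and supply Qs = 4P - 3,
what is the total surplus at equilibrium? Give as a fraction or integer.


Find equilibrium: 138 - 4P = 4P - 3
138 + 3 = 8P
P* = 141/8 = 141/8
Q* = 4*141/8 - 3 = 135/2
Inverse demand: P = 69/2 - Q/4, so P_max = 69/2
Inverse supply: P = 3/4 + Q/4, so P_min = 3/4
CS = (1/2) * 135/2 * (69/2 - 141/8) = 18225/32
PS = (1/2) * 135/2 * (141/8 - 3/4) = 18225/32
TS = CS + PS = 18225/32 + 18225/32 = 18225/16

18225/16


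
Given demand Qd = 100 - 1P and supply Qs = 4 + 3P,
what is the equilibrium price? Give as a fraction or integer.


At equilibrium, Qd = Qs.
100 - 1P = 4 + 3P
100 - 4 = 1P + 3P
96 = 4P
P* = 96/4 = 24

24


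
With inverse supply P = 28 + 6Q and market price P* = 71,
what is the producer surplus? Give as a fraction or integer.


Minimum supply price (at Q=0): P_min = 28
Quantity supplied at P* = 71:
Q* = (71 - 28)/6 = 43/6
PS = (1/2) * Q* * (P* - P_min)
PS = (1/2) * 43/6 * (71 - 28)
PS = (1/2) * 43/6 * 43 = 1849/12

1849/12


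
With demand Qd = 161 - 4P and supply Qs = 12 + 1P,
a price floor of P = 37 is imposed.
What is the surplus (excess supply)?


At P = 37:
Qd = 161 - 4*37 = 13
Qs = 12 + 1*37 = 49
Surplus = Qs - Qd = 49 - 13 = 36

36


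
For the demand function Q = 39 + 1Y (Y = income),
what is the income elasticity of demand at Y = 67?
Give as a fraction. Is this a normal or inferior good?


dQ/dY = 1
At Y = 67: Q = 39 + 1*67 = 106
Ey = (dQ/dY)(Y/Q) = 1 * 67 / 106 = 67/106
Since Ey > 0, this is a normal good.

67/106 (normal good)


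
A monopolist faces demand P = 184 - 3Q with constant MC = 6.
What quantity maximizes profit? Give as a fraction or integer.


TR = P*Q = (184 - 3Q)Q = 184Q - 3Q^2
MR = dTR/dQ = 184 - 6Q
Set MR = MC:
184 - 6Q = 6
178 = 6Q
Q* = 178/6 = 89/3

89/3


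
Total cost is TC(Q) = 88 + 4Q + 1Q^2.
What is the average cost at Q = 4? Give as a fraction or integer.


TC(4) = 88 + 4*4 + 1*4^2
TC(4) = 88 + 16 + 16 = 120
AC = TC/Q = 120/4 = 30

30


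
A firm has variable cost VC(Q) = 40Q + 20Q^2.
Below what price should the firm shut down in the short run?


AVC(Q) = VC(Q)/Q = 40 + 20Q
AVC is increasing in Q, so minimum AVC is at Q -> 0+.
Min AVC = 40
The firm should shut down if P < 40.

40


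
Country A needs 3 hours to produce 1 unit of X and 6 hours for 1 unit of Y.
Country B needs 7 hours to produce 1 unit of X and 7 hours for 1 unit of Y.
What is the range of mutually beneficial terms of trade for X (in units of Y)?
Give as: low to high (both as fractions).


Opportunity cost of X for Country A = hours_X / hours_Y = 3/6 = 1/2 units of Y
Opportunity cost of X for Country B = hours_X / hours_Y = 7/7 = 1 units of Y
Terms of trade must be between the two opportunity costs.
Range: 1/2 to 1

1/2 to 1


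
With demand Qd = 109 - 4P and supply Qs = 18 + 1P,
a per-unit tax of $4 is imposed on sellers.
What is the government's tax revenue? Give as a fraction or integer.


With tax on sellers, new supply: Qs' = 18 + 1(P - 4)
= 14 + 1P
New equilibrium quantity:
Q_new = 33
Tax revenue = tax * Q_new = 4 * 33 = 132

132


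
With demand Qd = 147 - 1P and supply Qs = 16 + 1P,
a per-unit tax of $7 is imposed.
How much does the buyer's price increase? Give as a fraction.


With a per-unit tax, the buyer's price increase depends on relative slopes.
Supply slope: d = 1, Demand slope: b = 1
Buyer's price increase = d * tax / (b + d)
= 1 * 7 / (1 + 1)
= 7 / 2 = 7/2

7/2


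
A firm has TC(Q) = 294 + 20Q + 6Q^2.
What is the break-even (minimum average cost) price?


AC(Q) = 294/Q + 20 + 6Q
To minimize: dAC/dQ = -294/Q^2 + 6 = 0
Q^2 = 294/6 = 49
Q* = 7
Min AC = 294/7 + 20 + 6*7
Min AC = 42 + 20 + 42 = 104

104


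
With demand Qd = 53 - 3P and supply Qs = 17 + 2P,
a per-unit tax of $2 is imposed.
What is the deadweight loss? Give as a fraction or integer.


Pre-tax equilibrium quantity: Q* = 157/5
Post-tax equilibrium quantity: Q_tax = 29
Reduction in quantity: Q* - Q_tax = 12/5
DWL = (1/2) * tax * (Q* - Q_tax)
DWL = (1/2) * 2 * 12/5 = 12/5

12/5


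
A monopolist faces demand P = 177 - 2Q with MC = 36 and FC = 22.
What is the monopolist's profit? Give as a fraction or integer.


MR = MC: 177 - 4Q = 36
Q* = 141/4
P* = 177 - 2*141/4 = 213/2
Profit = (P* - MC)*Q* - FC
= (213/2 - 36)*141/4 - 22
= 141/2*141/4 - 22
= 19881/8 - 22 = 19705/8

19705/8


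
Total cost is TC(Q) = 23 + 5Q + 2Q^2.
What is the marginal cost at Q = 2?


MC = dTC/dQ = 5 + 2*2*Q
At Q = 2:
MC = 5 + 4*2
MC = 5 + 8 = 13

13


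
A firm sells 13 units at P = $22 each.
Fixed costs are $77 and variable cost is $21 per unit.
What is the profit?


Total Revenue = P * Q = 22 * 13 = $286
Total Cost = FC + VC*Q = 77 + 21*13 = $350
Profit = TR - TC = 286 - 350 = $-64

$-64


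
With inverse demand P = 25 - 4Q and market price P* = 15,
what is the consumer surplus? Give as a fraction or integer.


Maximum willingness to pay (at Q=0): P_max = 25
Quantity demanded at P* = 15:
Q* = (25 - 15)/4 = 5/2
CS = (1/2) * Q* * (P_max - P*)
CS = (1/2) * 5/2 * (25 - 15)
CS = (1/2) * 5/2 * 10 = 25/2

25/2


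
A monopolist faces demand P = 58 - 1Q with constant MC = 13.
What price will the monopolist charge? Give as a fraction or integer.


MR = 58 - 2Q
Set MR = MC: 58 - 2Q = 13
Q* = 45/2
Substitute into demand:
P* = 58 - 1*45/2 = 71/2

71/2


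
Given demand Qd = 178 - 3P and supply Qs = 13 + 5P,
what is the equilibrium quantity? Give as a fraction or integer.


First find equilibrium price:
178 - 3P = 13 + 5P
P* = 165/8 = 165/8
Then substitute into demand:
Q* = 178 - 3 * 165/8 = 929/8

929/8


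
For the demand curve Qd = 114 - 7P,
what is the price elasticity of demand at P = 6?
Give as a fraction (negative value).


dQ/dP = -7
At P = 6: Q = 114 - 7*6 = 72
E = (dQ/dP)(P/Q) = (-7)(6/72) = -7/12

-7/12


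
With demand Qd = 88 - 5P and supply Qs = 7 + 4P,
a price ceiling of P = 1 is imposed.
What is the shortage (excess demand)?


At P = 1:
Qd = 88 - 5*1 = 83
Qs = 7 + 4*1 = 11
Shortage = Qd - Qs = 83 - 11 = 72

72


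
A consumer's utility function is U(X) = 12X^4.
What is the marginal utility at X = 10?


MU = dU/dX = 12*4*X^(4-1)
MU = 48*X^3
At X = 10:
MU = 48 * 10^3
MU = 48 * 1000 = 48000

48000


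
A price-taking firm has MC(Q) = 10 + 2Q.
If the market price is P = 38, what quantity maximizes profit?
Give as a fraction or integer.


In perfect competition, profit is maximized where P = MC.
38 = 10 + 2Q
28 = 2Q
Q* = 28/2 = 14

14


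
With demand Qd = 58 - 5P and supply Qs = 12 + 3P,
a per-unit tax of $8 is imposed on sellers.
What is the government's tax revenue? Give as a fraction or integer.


With tax on sellers, new supply: Qs' = 12 + 3(P - 8)
= 3P - 12
New equilibrium quantity:
Q_new = 57/4
Tax revenue = tax * Q_new = 8 * 57/4 = 114

114


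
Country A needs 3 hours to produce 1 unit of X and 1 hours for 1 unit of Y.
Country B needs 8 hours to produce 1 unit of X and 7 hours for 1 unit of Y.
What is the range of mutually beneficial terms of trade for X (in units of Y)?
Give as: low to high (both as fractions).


Opportunity cost of X for Country A = hours_X / hours_Y = 3/1 = 3 units of Y
Opportunity cost of X for Country B = hours_X / hours_Y = 8/7 = 8/7 units of Y
Terms of trade must be between the two opportunity costs.
Range: 8/7 to 3

8/7 to 3


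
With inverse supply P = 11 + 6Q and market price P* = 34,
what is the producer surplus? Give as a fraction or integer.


Minimum supply price (at Q=0): P_min = 11
Quantity supplied at P* = 34:
Q* = (34 - 11)/6 = 23/6
PS = (1/2) * Q* * (P* - P_min)
PS = (1/2) * 23/6 * (34 - 11)
PS = (1/2) * 23/6 * 23 = 529/12

529/12


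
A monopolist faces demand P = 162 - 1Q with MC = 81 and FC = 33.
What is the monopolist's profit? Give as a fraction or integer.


MR = MC: 162 - 2Q = 81
Q* = 81/2
P* = 162 - 1*81/2 = 243/2
Profit = (P* - MC)*Q* - FC
= (243/2 - 81)*81/2 - 33
= 81/2*81/2 - 33
= 6561/4 - 33 = 6429/4

6429/4


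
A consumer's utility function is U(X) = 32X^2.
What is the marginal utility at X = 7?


MU = dU/dX = 32*2*X^(2-1)
MU = 64*X^1
At X = 7:
MU = 64 * 7^1
MU = 64 * 7 = 448

448


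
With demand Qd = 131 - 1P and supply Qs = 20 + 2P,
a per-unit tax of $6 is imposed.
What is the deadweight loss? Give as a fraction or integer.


Pre-tax equilibrium quantity: Q* = 94
Post-tax equilibrium quantity: Q_tax = 90
Reduction in quantity: Q* - Q_tax = 4
DWL = (1/2) * tax * (Q* - Q_tax)
DWL = (1/2) * 6 * 4 = 12

12


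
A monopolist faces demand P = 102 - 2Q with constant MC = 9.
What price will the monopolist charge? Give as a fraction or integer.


MR = 102 - 4Q
Set MR = MC: 102 - 4Q = 9
Q* = 93/4
Substitute into demand:
P* = 102 - 2*93/4 = 111/2

111/2


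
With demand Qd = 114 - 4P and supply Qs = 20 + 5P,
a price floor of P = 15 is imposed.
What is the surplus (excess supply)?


At P = 15:
Qd = 114 - 4*15 = 54
Qs = 20 + 5*15 = 95
Surplus = Qs - Qd = 95 - 54 = 41

41


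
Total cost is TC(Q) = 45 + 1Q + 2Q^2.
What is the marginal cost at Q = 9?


MC = dTC/dQ = 1 + 2*2*Q
At Q = 9:
MC = 1 + 4*9
MC = 1 + 36 = 37

37


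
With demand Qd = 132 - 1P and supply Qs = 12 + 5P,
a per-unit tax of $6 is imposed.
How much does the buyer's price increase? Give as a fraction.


With a per-unit tax, the buyer's price increase depends on relative slopes.
Supply slope: d = 5, Demand slope: b = 1
Buyer's price increase = d * tax / (b + d)
= 5 * 6 / (1 + 5)
= 30 / 6 = 5

5


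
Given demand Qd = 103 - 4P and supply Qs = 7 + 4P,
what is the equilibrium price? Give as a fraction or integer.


At equilibrium, Qd = Qs.
103 - 4P = 7 + 4P
103 - 7 = 4P + 4P
96 = 8P
P* = 96/8 = 12

12


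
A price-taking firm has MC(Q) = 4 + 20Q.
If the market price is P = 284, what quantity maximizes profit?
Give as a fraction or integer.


In perfect competition, profit is maximized where P = MC.
284 = 4 + 20Q
280 = 20Q
Q* = 280/20 = 14

14


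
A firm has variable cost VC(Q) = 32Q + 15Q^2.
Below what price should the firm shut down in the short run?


AVC(Q) = VC(Q)/Q = 32 + 15Q
AVC is increasing in Q, so minimum AVC is at Q -> 0+.
Min AVC = 32
The firm should shut down if P < 32.

32


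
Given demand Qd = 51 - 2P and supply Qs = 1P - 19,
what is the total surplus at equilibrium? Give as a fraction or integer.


Find equilibrium: 51 - 2P = 1P - 19
51 + 19 = 3P
P* = 70/3 = 70/3
Q* = 1*70/3 - 19 = 13/3
Inverse demand: P = 51/2 - Q/2, so P_max = 51/2
Inverse supply: P = 19 + Q/1, so P_min = 19
CS = (1/2) * 13/3 * (51/2 - 70/3) = 169/36
PS = (1/2) * 13/3 * (70/3 - 19) = 169/18
TS = CS + PS = 169/36 + 169/18 = 169/12

169/12


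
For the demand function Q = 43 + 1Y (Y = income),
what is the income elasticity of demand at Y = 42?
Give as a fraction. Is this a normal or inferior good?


dQ/dY = 1
At Y = 42: Q = 43 + 1*42 = 85
Ey = (dQ/dY)(Y/Q) = 1 * 42 / 85 = 42/85
Since Ey > 0, this is a normal good.

42/85 (normal good)


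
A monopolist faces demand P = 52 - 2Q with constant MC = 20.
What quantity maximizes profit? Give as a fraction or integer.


TR = P*Q = (52 - 2Q)Q = 52Q - 2Q^2
MR = dTR/dQ = 52 - 4Q
Set MR = MC:
52 - 4Q = 20
32 = 4Q
Q* = 32/4 = 8

8


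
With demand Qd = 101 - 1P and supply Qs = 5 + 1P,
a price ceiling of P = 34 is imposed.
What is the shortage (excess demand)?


At P = 34:
Qd = 101 - 1*34 = 67
Qs = 5 + 1*34 = 39
Shortage = Qd - Qs = 67 - 39 = 28

28


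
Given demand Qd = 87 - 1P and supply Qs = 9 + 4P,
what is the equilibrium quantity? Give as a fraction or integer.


First find equilibrium price:
87 - 1P = 9 + 4P
P* = 78/5 = 78/5
Then substitute into demand:
Q* = 87 - 1 * 78/5 = 357/5

357/5


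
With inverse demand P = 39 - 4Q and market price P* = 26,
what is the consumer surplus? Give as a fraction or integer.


Maximum willingness to pay (at Q=0): P_max = 39
Quantity demanded at P* = 26:
Q* = (39 - 26)/4 = 13/4
CS = (1/2) * Q* * (P_max - P*)
CS = (1/2) * 13/4 * (39 - 26)
CS = (1/2) * 13/4 * 13 = 169/8

169/8


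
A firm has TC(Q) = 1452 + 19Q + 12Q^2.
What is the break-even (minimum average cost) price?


AC(Q) = 1452/Q + 19 + 12Q
To minimize: dAC/dQ = -1452/Q^2 + 12 = 0
Q^2 = 1452/12 = 121
Q* = 11
Min AC = 1452/11 + 19 + 12*11
Min AC = 132 + 19 + 132 = 283

283


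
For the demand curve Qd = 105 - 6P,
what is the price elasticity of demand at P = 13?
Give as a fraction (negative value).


dQ/dP = -6
At P = 13: Q = 105 - 6*13 = 27
E = (dQ/dP)(P/Q) = (-6)(13/27) = -26/9

-26/9


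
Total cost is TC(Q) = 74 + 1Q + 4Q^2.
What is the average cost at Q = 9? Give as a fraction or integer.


TC(9) = 74 + 1*9 + 4*9^2
TC(9) = 74 + 9 + 324 = 407
AC = TC/Q = 407/9 = 407/9

407/9


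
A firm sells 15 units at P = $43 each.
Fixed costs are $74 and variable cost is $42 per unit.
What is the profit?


Total Revenue = P * Q = 43 * 15 = $645
Total Cost = FC + VC*Q = 74 + 42*15 = $704
Profit = TR - TC = 645 - 704 = $-59

$-59


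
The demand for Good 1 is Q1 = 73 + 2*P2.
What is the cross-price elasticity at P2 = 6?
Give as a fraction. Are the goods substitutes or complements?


dQ1/dP2 = 2
At P2 = 6: Q1 = 73 + 2*6 = 85
Exy = (dQ1/dP2)(P2/Q1) = 2 * 6 / 85 = 12/85
Since Exy > 0, the goods are substitutes.

12/85 (substitutes)


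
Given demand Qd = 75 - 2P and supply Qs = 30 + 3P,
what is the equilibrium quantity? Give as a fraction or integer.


First find equilibrium price:
75 - 2P = 30 + 3P
P* = 45/5 = 9
Then substitute into demand:
Q* = 75 - 2 * 9 = 57

57


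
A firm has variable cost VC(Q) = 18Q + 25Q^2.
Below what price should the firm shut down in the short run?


AVC(Q) = VC(Q)/Q = 18 + 25Q
AVC is increasing in Q, so minimum AVC is at Q -> 0+.
Min AVC = 18
The firm should shut down if P < 18.

18


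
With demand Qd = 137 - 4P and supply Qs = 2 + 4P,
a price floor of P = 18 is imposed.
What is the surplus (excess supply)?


At P = 18:
Qd = 137 - 4*18 = 65
Qs = 2 + 4*18 = 74
Surplus = Qs - Qd = 74 - 65 = 9

9


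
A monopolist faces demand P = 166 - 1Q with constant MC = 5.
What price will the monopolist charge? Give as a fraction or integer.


MR = 166 - 2Q
Set MR = MC: 166 - 2Q = 5
Q* = 161/2
Substitute into demand:
P* = 166 - 1*161/2 = 171/2

171/2


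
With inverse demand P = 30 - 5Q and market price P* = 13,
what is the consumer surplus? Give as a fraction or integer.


Maximum willingness to pay (at Q=0): P_max = 30
Quantity demanded at P* = 13:
Q* = (30 - 13)/5 = 17/5
CS = (1/2) * Q* * (P_max - P*)
CS = (1/2) * 17/5 * (30 - 13)
CS = (1/2) * 17/5 * 17 = 289/10

289/10


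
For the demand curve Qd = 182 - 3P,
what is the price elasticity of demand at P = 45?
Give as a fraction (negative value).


dQ/dP = -3
At P = 45: Q = 182 - 3*45 = 47
E = (dQ/dP)(P/Q) = (-3)(45/47) = -135/47

-135/47


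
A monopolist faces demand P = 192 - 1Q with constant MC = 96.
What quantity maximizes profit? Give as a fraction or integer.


TR = P*Q = (192 - 1Q)Q = 192Q - 1Q^2
MR = dTR/dQ = 192 - 2Q
Set MR = MC:
192 - 2Q = 96
96 = 2Q
Q* = 96/2 = 48

48


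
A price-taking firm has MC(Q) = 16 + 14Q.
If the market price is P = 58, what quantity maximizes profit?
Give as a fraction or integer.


In perfect competition, profit is maximized where P = MC.
58 = 16 + 14Q
42 = 14Q
Q* = 42/14 = 3

3


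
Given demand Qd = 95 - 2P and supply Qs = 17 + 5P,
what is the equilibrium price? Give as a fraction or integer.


At equilibrium, Qd = Qs.
95 - 2P = 17 + 5P
95 - 17 = 2P + 5P
78 = 7P
P* = 78/7 = 78/7

78/7


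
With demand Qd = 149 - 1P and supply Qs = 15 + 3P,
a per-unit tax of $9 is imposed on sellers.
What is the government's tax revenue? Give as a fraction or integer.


With tax on sellers, new supply: Qs' = 15 + 3(P - 9)
= 3P - 12
New equilibrium quantity:
Q_new = 435/4
Tax revenue = tax * Q_new = 9 * 435/4 = 3915/4

3915/4


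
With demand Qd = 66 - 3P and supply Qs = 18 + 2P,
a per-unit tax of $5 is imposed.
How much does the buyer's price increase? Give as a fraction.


With a per-unit tax, the buyer's price increase depends on relative slopes.
Supply slope: d = 2, Demand slope: b = 3
Buyer's price increase = d * tax / (b + d)
= 2 * 5 / (3 + 2)
= 10 / 5 = 2

2


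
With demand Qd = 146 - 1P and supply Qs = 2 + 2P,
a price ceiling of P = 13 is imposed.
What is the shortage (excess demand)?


At P = 13:
Qd = 146 - 1*13 = 133
Qs = 2 + 2*13 = 28
Shortage = Qd - Qs = 133 - 28 = 105

105


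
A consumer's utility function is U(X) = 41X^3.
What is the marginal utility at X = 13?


MU = dU/dX = 41*3*X^(3-1)
MU = 123*X^2
At X = 13:
MU = 123 * 13^2
MU = 123 * 169 = 20787

20787


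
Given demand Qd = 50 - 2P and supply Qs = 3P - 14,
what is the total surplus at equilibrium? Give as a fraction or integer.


Find equilibrium: 50 - 2P = 3P - 14
50 + 14 = 5P
P* = 64/5 = 64/5
Q* = 3*64/5 - 14 = 122/5
Inverse demand: P = 25 - Q/2, so P_max = 25
Inverse supply: P = 14/3 + Q/3, so P_min = 14/3
CS = (1/2) * 122/5 * (25 - 64/5) = 3721/25
PS = (1/2) * 122/5 * (64/5 - 14/3) = 7442/75
TS = CS + PS = 3721/25 + 7442/75 = 3721/15

3721/15


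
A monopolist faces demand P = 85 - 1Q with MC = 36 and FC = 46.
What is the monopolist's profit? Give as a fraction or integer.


MR = MC: 85 - 2Q = 36
Q* = 49/2
P* = 85 - 1*49/2 = 121/2
Profit = (P* - MC)*Q* - FC
= (121/2 - 36)*49/2 - 46
= 49/2*49/2 - 46
= 2401/4 - 46 = 2217/4

2217/4


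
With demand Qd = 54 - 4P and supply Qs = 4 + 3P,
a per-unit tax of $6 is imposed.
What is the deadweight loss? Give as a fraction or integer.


Pre-tax equilibrium quantity: Q* = 178/7
Post-tax equilibrium quantity: Q_tax = 106/7
Reduction in quantity: Q* - Q_tax = 72/7
DWL = (1/2) * tax * (Q* - Q_tax)
DWL = (1/2) * 6 * 72/7 = 216/7

216/7


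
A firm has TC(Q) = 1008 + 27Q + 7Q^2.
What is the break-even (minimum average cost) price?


AC(Q) = 1008/Q + 27 + 7Q
To minimize: dAC/dQ = -1008/Q^2 + 7 = 0
Q^2 = 1008/7 = 144
Q* = 12
Min AC = 1008/12 + 27 + 7*12
Min AC = 84 + 27 + 84 = 195

195


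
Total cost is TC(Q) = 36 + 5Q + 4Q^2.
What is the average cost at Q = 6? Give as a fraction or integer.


TC(6) = 36 + 5*6 + 4*6^2
TC(6) = 36 + 30 + 144 = 210
AC = TC/Q = 210/6 = 35

35


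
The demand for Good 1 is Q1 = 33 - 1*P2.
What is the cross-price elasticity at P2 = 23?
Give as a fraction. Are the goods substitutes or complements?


dQ1/dP2 = -1
At P2 = 23: Q1 = 33 - 1*23 = 10
Exy = (dQ1/dP2)(P2/Q1) = -1 * 23 / 10 = -23/10
Since Exy < 0, the goods are complements.

-23/10 (complements)


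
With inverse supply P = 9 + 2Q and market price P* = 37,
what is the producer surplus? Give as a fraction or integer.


Minimum supply price (at Q=0): P_min = 9
Quantity supplied at P* = 37:
Q* = (37 - 9)/2 = 14
PS = (1/2) * Q* * (P* - P_min)
PS = (1/2) * 14 * (37 - 9)
PS = (1/2) * 14 * 28 = 196

196


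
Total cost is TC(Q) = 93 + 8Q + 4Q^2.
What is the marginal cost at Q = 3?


MC = dTC/dQ = 8 + 2*4*Q
At Q = 3:
MC = 8 + 8*3
MC = 8 + 24 = 32

32


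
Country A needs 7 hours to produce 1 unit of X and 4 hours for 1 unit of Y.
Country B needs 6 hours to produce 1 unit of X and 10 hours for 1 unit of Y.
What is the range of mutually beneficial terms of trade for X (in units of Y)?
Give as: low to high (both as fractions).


Opportunity cost of X for Country A = hours_X / hours_Y = 7/4 = 7/4 units of Y
Opportunity cost of X for Country B = hours_X / hours_Y = 6/10 = 3/5 units of Y
Terms of trade must be between the two opportunity costs.
Range: 3/5 to 7/4

3/5 to 7/4


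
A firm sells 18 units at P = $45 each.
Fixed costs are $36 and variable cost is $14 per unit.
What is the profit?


Total Revenue = P * Q = 45 * 18 = $810
Total Cost = FC + VC*Q = 36 + 14*18 = $288
Profit = TR - TC = 810 - 288 = $522

$522


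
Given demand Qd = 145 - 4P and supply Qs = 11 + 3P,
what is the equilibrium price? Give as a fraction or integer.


At equilibrium, Qd = Qs.
145 - 4P = 11 + 3P
145 - 11 = 4P + 3P
134 = 7P
P* = 134/7 = 134/7

134/7


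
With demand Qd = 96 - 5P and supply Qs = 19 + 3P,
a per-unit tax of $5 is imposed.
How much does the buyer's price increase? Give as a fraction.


With a per-unit tax, the buyer's price increase depends on relative slopes.
Supply slope: d = 3, Demand slope: b = 5
Buyer's price increase = d * tax / (b + d)
= 3 * 5 / (5 + 3)
= 15 / 8 = 15/8

15/8


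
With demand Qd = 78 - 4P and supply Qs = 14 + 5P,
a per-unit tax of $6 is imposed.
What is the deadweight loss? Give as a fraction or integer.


Pre-tax equilibrium quantity: Q* = 446/9
Post-tax equilibrium quantity: Q_tax = 326/9
Reduction in quantity: Q* - Q_tax = 40/3
DWL = (1/2) * tax * (Q* - Q_tax)
DWL = (1/2) * 6 * 40/3 = 40

40


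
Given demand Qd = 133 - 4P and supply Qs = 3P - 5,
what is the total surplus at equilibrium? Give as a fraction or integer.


Find equilibrium: 133 - 4P = 3P - 5
133 + 5 = 7P
P* = 138/7 = 138/7
Q* = 3*138/7 - 5 = 379/7
Inverse demand: P = 133/4 - Q/4, so P_max = 133/4
Inverse supply: P = 5/3 + Q/3, so P_min = 5/3
CS = (1/2) * 379/7 * (133/4 - 138/7) = 143641/392
PS = (1/2) * 379/7 * (138/7 - 5/3) = 143641/294
TS = CS + PS = 143641/392 + 143641/294 = 143641/168

143641/168


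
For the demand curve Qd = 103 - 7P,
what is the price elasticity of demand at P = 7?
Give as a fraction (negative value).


dQ/dP = -7
At P = 7: Q = 103 - 7*7 = 54
E = (dQ/dP)(P/Q) = (-7)(7/54) = -49/54

-49/54


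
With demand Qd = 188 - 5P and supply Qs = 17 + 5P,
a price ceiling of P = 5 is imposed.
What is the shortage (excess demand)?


At P = 5:
Qd = 188 - 5*5 = 163
Qs = 17 + 5*5 = 42
Shortage = Qd - Qs = 163 - 42 = 121

121


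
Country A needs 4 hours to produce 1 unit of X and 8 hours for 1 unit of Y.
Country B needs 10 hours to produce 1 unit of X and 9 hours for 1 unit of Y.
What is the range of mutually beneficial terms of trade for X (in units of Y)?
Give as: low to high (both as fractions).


Opportunity cost of X for Country A = hours_X / hours_Y = 4/8 = 1/2 units of Y
Opportunity cost of X for Country B = hours_X / hours_Y = 10/9 = 10/9 units of Y
Terms of trade must be between the two opportunity costs.
Range: 1/2 to 10/9

1/2 to 10/9


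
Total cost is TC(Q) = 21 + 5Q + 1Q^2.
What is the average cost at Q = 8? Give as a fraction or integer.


TC(8) = 21 + 5*8 + 1*8^2
TC(8) = 21 + 40 + 64 = 125
AC = TC/Q = 125/8 = 125/8

125/8


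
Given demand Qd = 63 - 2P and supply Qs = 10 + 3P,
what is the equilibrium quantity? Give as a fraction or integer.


First find equilibrium price:
63 - 2P = 10 + 3P
P* = 53/5 = 53/5
Then substitute into demand:
Q* = 63 - 2 * 53/5 = 209/5

209/5


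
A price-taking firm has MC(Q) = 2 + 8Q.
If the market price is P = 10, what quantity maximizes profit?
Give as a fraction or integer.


In perfect competition, profit is maximized where P = MC.
10 = 2 + 8Q
8 = 8Q
Q* = 8/8 = 1

1


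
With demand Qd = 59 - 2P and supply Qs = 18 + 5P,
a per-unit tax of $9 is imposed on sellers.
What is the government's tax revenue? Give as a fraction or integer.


With tax on sellers, new supply: Qs' = 18 + 5(P - 9)
= 5P - 27
New equilibrium quantity:
Q_new = 241/7
Tax revenue = tax * Q_new = 9 * 241/7 = 2169/7

2169/7


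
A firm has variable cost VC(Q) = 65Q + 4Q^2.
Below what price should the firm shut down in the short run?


AVC(Q) = VC(Q)/Q = 65 + 4Q
AVC is increasing in Q, so minimum AVC is at Q -> 0+.
Min AVC = 65
The firm should shut down if P < 65.

65


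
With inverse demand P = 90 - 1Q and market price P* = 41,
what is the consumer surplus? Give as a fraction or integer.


Maximum willingness to pay (at Q=0): P_max = 90
Quantity demanded at P* = 41:
Q* = (90 - 41)/1 = 49
CS = (1/2) * Q* * (P_max - P*)
CS = (1/2) * 49 * (90 - 41)
CS = (1/2) * 49 * 49 = 2401/2

2401/2


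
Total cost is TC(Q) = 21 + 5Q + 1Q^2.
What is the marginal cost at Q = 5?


MC = dTC/dQ = 5 + 2*1*Q
At Q = 5:
MC = 5 + 2*5
MC = 5 + 10 = 15

15


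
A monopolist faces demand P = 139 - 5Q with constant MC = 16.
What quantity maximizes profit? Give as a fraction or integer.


TR = P*Q = (139 - 5Q)Q = 139Q - 5Q^2
MR = dTR/dQ = 139 - 10Q
Set MR = MC:
139 - 10Q = 16
123 = 10Q
Q* = 123/10 = 123/10

123/10


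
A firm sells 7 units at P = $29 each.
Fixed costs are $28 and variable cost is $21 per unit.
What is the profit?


Total Revenue = P * Q = 29 * 7 = $203
Total Cost = FC + VC*Q = 28 + 21*7 = $175
Profit = TR - TC = 203 - 175 = $28

$28


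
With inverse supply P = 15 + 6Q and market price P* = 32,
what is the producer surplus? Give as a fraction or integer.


Minimum supply price (at Q=0): P_min = 15
Quantity supplied at P* = 32:
Q* = (32 - 15)/6 = 17/6
PS = (1/2) * Q* * (P* - P_min)
PS = (1/2) * 17/6 * (32 - 15)
PS = (1/2) * 17/6 * 17 = 289/12

289/12


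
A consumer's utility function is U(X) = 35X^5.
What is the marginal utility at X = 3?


MU = dU/dX = 35*5*X^(5-1)
MU = 175*X^4
At X = 3:
MU = 175 * 3^4
MU = 175 * 81 = 14175

14175


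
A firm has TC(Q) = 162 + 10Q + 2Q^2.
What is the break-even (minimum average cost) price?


AC(Q) = 162/Q + 10 + 2Q
To minimize: dAC/dQ = -162/Q^2 + 2 = 0
Q^2 = 162/2 = 81
Q* = 9
Min AC = 162/9 + 10 + 2*9
Min AC = 18 + 10 + 18 = 46

46


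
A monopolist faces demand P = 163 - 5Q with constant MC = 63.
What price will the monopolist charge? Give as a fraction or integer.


MR = 163 - 10Q
Set MR = MC: 163 - 10Q = 63
Q* = 10
Substitute into demand:
P* = 163 - 5*10 = 113

113


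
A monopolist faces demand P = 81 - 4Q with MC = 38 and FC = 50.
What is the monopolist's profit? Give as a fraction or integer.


MR = MC: 81 - 8Q = 38
Q* = 43/8
P* = 81 - 4*43/8 = 119/2
Profit = (P* - MC)*Q* - FC
= (119/2 - 38)*43/8 - 50
= 43/2*43/8 - 50
= 1849/16 - 50 = 1049/16

1049/16


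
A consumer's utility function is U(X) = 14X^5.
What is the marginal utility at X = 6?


MU = dU/dX = 14*5*X^(5-1)
MU = 70*X^4
At X = 6:
MU = 70 * 6^4
MU = 70 * 1296 = 90720

90720


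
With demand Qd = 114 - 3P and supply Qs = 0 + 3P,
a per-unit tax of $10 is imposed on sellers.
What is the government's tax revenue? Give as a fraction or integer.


With tax on sellers, new supply: Qs' = 0 + 3(P - 10)
= 3P - 30
New equilibrium quantity:
Q_new = 42
Tax revenue = tax * Q_new = 10 * 42 = 420

420


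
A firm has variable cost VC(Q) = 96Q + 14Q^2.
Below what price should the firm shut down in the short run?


AVC(Q) = VC(Q)/Q = 96 + 14Q
AVC is increasing in Q, so minimum AVC is at Q -> 0+.
Min AVC = 96
The firm should shut down if P < 96.

96


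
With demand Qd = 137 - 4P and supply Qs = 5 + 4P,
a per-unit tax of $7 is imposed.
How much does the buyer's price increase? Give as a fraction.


With a per-unit tax, the buyer's price increase depends on relative slopes.
Supply slope: d = 4, Demand slope: b = 4
Buyer's price increase = d * tax / (b + d)
= 4 * 7 / (4 + 4)
= 28 / 8 = 7/2

7/2


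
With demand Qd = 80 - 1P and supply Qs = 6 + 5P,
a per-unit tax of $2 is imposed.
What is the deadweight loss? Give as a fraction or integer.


Pre-tax equilibrium quantity: Q* = 203/3
Post-tax equilibrium quantity: Q_tax = 66
Reduction in quantity: Q* - Q_tax = 5/3
DWL = (1/2) * tax * (Q* - Q_tax)
DWL = (1/2) * 2 * 5/3 = 5/3

5/3


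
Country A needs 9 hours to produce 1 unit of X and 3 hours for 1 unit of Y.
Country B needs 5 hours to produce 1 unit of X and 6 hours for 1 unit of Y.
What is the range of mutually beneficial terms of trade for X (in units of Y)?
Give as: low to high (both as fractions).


Opportunity cost of X for Country A = hours_X / hours_Y = 9/3 = 3 units of Y
Opportunity cost of X for Country B = hours_X / hours_Y = 5/6 = 5/6 units of Y
Terms of trade must be between the two opportunity costs.
Range: 5/6 to 3

5/6 to 3


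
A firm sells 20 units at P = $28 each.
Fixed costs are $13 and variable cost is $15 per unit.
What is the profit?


Total Revenue = P * Q = 28 * 20 = $560
Total Cost = FC + VC*Q = 13 + 15*20 = $313
Profit = TR - TC = 560 - 313 = $247

$247


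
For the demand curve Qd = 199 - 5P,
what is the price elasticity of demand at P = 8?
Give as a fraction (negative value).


dQ/dP = -5
At P = 8: Q = 199 - 5*8 = 159
E = (dQ/dP)(P/Q) = (-5)(8/159) = -40/159

-40/159


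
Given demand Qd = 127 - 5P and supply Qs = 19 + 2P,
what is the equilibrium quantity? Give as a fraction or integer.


First find equilibrium price:
127 - 5P = 19 + 2P
P* = 108/7 = 108/7
Then substitute into demand:
Q* = 127 - 5 * 108/7 = 349/7

349/7


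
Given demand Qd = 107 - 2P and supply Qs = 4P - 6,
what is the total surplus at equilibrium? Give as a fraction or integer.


Find equilibrium: 107 - 2P = 4P - 6
107 + 6 = 6P
P* = 113/6 = 113/6
Q* = 4*113/6 - 6 = 208/3
Inverse demand: P = 107/2 - Q/2, so P_max = 107/2
Inverse supply: P = 3/2 + Q/4, so P_min = 3/2
CS = (1/2) * 208/3 * (107/2 - 113/6) = 10816/9
PS = (1/2) * 208/3 * (113/6 - 3/2) = 5408/9
TS = CS + PS = 10816/9 + 5408/9 = 5408/3

5408/3


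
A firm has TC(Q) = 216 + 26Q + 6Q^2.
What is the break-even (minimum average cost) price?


AC(Q) = 216/Q + 26 + 6Q
To minimize: dAC/dQ = -216/Q^2 + 6 = 0
Q^2 = 216/6 = 36
Q* = 6
Min AC = 216/6 + 26 + 6*6
Min AC = 36 + 26 + 36 = 98

98


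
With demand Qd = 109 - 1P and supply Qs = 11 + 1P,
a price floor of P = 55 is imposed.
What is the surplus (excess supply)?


At P = 55:
Qd = 109 - 1*55 = 54
Qs = 11 + 1*55 = 66
Surplus = Qs - Qd = 66 - 54 = 12

12


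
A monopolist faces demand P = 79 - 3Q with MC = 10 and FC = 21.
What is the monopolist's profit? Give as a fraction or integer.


MR = MC: 79 - 6Q = 10
Q* = 23/2
P* = 79 - 3*23/2 = 89/2
Profit = (P* - MC)*Q* - FC
= (89/2 - 10)*23/2 - 21
= 69/2*23/2 - 21
= 1587/4 - 21 = 1503/4

1503/4


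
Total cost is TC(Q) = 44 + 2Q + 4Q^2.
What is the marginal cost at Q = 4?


MC = dTC/dQ = 2 + 2*4*Q
At Q = 4:
MC = 2 + 8*4
MC = 2 + 32 = 34

34


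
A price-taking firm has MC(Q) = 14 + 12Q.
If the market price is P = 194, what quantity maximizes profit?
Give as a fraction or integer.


In perfect competition, profit is maximized where P = MC.
194 = 14 + 12Q
180 = 12Q
Q* = 180/12 = 15

15


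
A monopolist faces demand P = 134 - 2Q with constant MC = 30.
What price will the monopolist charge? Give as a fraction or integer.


MR = 134 - 4Q
Set MR = MC: 134 - 4Q = 30
Q* = 26
Substitute into demand:
P* = 134 - 2*26 = 82

82


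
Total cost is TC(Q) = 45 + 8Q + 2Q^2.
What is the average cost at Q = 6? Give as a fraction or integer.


TC(6) = 45 + 8*6 + 2*6^2
TC(6) = 45 + 48 + 72 = 165
AC = TC/Q = 165/6 = 55/2

55/2


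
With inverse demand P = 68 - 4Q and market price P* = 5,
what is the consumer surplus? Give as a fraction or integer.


Maximum willingness to pay (at Q=0): P_max = 68
Quantity demanded at P* = 5:
Q* = (68 - 5)/4 = 63/4
CS = (1/2) * Q* * (P_max - P*)
CS = (1/2) * 63/4 * (68 - 5)
CS = (1/2) * 63/4 * 63 = 3969/8

3969/8


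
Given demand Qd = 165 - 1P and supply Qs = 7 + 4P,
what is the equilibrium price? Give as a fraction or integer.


At equilibrium, Qd = Qs.
165 - 1P = 7 + 4P
165 - 7 = 1P + 4P
158 = 5P
P* = 158/5 = 158/5

158/5


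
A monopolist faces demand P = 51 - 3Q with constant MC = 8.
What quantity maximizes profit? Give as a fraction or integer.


TR = P*Q = (51 - 3Q)Q = 51Q - 3Q^2
MR = dTR/dQ = 51 - 6Q
Set MR = MC:
51 - 6Q = 8
43 = 6Q
Q* = 43/6 = 43/6

43/6


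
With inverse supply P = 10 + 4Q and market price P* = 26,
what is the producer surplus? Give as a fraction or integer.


Minimum supply price (at Q=0): P_min = 10
Quantity supplied at P* = 26:
Q* = (26 - 10)/4 = 4
PS = (1/2) * Q* * (P* - P_min)
PS = (1/2) * 4 * (26 - 10)
PS = (1/2) * 4 * 16 = 32

32


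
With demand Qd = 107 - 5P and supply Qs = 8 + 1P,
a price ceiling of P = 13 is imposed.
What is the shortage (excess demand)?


At P = 13:
Qd = 107 - 5*13 = 42
Qs = 8 + 1*13 = 21
Shortage = Qd - Qs = 42 - 21 = 21

21


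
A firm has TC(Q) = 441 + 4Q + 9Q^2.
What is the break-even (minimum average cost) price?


AC(Q) = 441/Q + 4 + 9Q
To minimize: dAC/dQ = -441/Q^2 + 9 = 0
Q^2 = 441/9 = 49
Q* = 7
Min AC = 441/7 + 4 + 9*7
Min AC = 63 + 4 + 63 = 130

130


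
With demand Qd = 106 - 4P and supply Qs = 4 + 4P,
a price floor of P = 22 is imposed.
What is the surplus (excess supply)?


At P = 22:
Qd = 106 - 4*22 = 18
Qs = 4 + 4*22 = 92
Surplus = Qs - Qd = 92 - 18 = 74

74


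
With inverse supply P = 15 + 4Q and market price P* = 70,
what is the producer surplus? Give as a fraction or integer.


Minimum supply price (at Q=0): P_min = 15
Quantity supplied at P* = 70:
Q* = (70 - 15)/4 = 55/4
PS = (1/2) * Q* * (P* - P_min)
PS = (1/2) * 55/4 * (70 - 15)
PS = (1/2) * 55/4 * 55 = 3025/8

3025/8


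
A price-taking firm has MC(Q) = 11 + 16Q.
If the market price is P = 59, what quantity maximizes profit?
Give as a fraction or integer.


In perfect competition, profit is maximized where P = MC.
59 = 11 + 16Q
48 = 16Q
Q* = 48/16 = 3

3


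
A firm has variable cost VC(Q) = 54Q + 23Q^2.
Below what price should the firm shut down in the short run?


AVC(Q) = VC(Q)/Q = 54 + 23Q
AVC is increasing in Q, so minimum AVC is at Q -> 0+.
Min AVC = 54
The firm should shut down if P < 54.

54


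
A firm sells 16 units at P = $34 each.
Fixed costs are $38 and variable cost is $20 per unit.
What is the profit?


Total Revenue = P * Q = 34 * 16 = $544
Total Cost = FC + VC*Q = 38 + 20*16 = $358
Profit = TR - TC = 544 - 358 = $186

$186


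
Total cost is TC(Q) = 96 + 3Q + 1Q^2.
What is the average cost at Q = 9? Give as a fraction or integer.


TC(9) = 96 + 3*9 + 1*9^2
TC(9) = 96 + 27 + 81 = 204
AC = TC/Q = 204/9 = 68/3

68/3


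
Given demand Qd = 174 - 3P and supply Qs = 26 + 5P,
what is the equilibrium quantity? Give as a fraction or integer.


First find equilibrium price:
174 - 3P = 26 + 5P
P* = 148/8 = 37/2
Then substitute into demand:
Q* = 174 - 3 * 37/2 = 237/2

237/2


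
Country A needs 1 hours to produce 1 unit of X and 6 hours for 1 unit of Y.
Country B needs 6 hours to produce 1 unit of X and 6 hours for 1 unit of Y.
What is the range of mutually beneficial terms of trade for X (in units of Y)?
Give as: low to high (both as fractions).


Opportunity cost of X for Country A = hours_X / hours_Y = 1/6 = 1/6 units of Y
Opportunity cost of X for Country B = hours_X / hours_Y = 6/6 = 1 units of Y
Terms of trade must be between the two opportunity costs.
Range: 1/6 to 1

1/6 to 1


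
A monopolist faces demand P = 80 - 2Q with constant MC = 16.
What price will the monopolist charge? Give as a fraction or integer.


MR = 80 - 4Q
Set MR = MC: 80 - 4Q = 16
Q* = 16
Substitute into demand:
P* = 80 - 2*16 = 48

48


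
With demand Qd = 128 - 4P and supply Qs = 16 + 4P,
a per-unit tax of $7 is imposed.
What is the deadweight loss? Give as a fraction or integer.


Pre-tax equilibrium quantity: Q* = 72
Post-tax equilibrium quantity: Q_tax = 58
Reduction in quantity: Q* - Q_tax = 14
DWL = (1/2) * tax * (Q* - Q_tax)
DWL = (1/2) * 7 * 14 = 49

49


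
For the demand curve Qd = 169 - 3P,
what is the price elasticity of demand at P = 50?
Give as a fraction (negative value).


dQ/dP = -3
At P = 50: Q = 169 - 3*50 = 19
E = (dQ/dP)(P/Q) = (-3)(50/19) = -150/19

-150/19


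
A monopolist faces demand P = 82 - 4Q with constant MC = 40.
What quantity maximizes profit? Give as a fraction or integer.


TR = P*Q = (82 - 4Q)Q = 82Q - 4Q^2
MR = dTR/dQ = 82 - 8Q
Set MR = MC:
82 - 8Q = 40
42 = 8Q
Q* = 42/8 = 21/4

21/4


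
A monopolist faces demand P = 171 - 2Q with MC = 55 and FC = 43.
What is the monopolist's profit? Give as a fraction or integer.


MR = MC: 171 - 4Q = 55
Q* = 29
P* = 171 - 2*29 = 113
Profit = (P* - MC)*Q* - FC
= (113 - 55)*29 - 43
= 58*29 - 43
= 1682 - 43 = 1639

1639


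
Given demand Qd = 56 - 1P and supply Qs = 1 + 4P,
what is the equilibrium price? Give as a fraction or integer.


At equilibrium, Qd = Qs.
56 - 1P = 1 + 4P
56 - 1 = 1P + 4P
55 = 5P
P* = 55/5 = 11

11


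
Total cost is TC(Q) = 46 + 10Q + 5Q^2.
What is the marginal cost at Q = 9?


MC = dTC/dQ = 10 + 2*5*Q
At Q = 9:
MC = 10 + 10*9
MC = 10 + 90 = 100

100


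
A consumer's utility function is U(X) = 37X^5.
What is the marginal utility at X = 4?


MU = dU/dX = 37*5*X^(5-1)
MU = 185*X^4
At X = 4:
MU = 185 * 4^4
MU = 185 * 256 = 47360

47360


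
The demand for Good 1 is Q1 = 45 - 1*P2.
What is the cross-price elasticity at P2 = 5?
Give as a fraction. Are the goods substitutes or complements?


dQ1/dP2 = -1
At P2 = 5: Q1 = 45 - 1*5 = 40
Exy = (dQ1/dP2)(P2/Q1) = -1 * 5 / 40 = -1/8
Since Exy < 0, the goods are complements.

-1/8 (complements)
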